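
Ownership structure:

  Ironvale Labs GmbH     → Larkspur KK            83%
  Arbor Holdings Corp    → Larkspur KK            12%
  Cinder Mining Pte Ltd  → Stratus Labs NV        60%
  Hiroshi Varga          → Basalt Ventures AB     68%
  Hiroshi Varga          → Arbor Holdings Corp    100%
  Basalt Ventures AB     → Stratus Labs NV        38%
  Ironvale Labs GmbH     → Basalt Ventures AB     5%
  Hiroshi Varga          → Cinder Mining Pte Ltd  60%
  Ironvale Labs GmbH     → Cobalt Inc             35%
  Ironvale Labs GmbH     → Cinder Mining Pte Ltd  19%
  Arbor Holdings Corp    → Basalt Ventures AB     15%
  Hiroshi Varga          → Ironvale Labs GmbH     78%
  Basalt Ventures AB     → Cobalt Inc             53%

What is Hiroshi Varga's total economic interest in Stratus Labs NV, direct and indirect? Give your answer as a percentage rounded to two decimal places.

77.91%

Hiroshi reaches Stratus along 5 paths.
Via Ironvale → Cinder: 78% × 19% × 60% = 8.892%.
Via Cinder: 60% × 60% = 36%.
Via Basalt: 68% × 38% = 25.84%.
Via Arbor → Basalt: 100% × 15% × 38% = 5.7%.
Via Ironvale → Basalt: 78% × 5% × 38% = 1.482%.
Total: 8.892% + 36% + 25.84% + 5.7% + 1.482% = 77.914%.
Rounded: 77.91%.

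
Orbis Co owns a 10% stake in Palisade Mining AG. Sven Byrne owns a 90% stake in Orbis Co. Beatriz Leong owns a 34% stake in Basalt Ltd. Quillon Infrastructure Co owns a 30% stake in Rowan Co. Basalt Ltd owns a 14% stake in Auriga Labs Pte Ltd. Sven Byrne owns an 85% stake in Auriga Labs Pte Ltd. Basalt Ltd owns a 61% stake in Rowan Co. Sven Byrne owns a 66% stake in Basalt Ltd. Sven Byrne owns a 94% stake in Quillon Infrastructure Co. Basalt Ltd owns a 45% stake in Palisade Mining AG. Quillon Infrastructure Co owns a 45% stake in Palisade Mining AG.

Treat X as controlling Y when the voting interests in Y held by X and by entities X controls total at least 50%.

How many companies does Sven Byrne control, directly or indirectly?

Sven holds 66% of Basalt, so Sven controls Basalt.
Sven holds 90% of Orbis, so Sven controls Orbis.
Sven holds 94% of Quillon, so Sven controls Quillon.
Orbis and Quillon and Basalt together hold 10% + 45% + 45% = 100% of Palisade, so Sven controls Palisade.
Quillon and Basalt together hold 30% + 61% = 91% of Rowan, so Sven controls Rowan.
Basalt and Sven together hold 14% + 85% = 99% of Auriga, so Sven controls Auriga.
Sven controls 6 companies.

6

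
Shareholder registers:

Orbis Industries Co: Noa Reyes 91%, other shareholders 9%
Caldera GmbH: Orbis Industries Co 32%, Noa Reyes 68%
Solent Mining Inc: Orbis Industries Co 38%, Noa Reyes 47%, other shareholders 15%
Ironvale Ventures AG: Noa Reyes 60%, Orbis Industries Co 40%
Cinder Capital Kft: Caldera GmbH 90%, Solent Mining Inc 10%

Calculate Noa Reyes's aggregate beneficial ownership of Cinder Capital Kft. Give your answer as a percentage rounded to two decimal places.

Noa reaches Cinder along 4 paths.
Via Orbis → Caldera: 91% × 32% × 90% = 26.208%.
Via Caldera: 68% × 90% = 61.2%.
Via Orbis → Solent: 91% × 38% × 10% = 3.458%.
Via Solent: 47% × 10% = 4.7%.
Total: 26.208% + 61.2% + 3.458% + 4.7% = 95.566%.
Rounded: 95.57%.

95.57%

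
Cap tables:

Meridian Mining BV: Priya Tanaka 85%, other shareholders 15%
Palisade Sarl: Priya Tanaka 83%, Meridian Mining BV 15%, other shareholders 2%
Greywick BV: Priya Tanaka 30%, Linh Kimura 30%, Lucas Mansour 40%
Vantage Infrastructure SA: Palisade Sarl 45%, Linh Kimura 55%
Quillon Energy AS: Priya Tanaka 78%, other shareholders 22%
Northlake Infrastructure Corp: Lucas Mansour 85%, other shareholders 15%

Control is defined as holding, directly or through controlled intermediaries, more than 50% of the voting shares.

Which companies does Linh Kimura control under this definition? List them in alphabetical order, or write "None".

Linh holds 55% of Vantage, so Linh controls Vantage.
No other company's threshold is met.

Vantage Infrastructure SA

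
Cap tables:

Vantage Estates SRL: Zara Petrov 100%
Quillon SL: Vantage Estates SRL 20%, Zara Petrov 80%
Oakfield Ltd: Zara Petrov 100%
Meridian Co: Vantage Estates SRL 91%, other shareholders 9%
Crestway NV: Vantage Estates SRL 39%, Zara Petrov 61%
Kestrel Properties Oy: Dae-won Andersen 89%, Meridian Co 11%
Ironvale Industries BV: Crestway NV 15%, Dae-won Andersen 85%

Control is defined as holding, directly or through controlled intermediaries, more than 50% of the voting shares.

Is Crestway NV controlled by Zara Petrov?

Yes

Zara holds 100% of Vantage, so Zara controls Vantage.
Vantage and Zara together hold 39% + 61% = 100% of Crestway, so Zara controls Crestway.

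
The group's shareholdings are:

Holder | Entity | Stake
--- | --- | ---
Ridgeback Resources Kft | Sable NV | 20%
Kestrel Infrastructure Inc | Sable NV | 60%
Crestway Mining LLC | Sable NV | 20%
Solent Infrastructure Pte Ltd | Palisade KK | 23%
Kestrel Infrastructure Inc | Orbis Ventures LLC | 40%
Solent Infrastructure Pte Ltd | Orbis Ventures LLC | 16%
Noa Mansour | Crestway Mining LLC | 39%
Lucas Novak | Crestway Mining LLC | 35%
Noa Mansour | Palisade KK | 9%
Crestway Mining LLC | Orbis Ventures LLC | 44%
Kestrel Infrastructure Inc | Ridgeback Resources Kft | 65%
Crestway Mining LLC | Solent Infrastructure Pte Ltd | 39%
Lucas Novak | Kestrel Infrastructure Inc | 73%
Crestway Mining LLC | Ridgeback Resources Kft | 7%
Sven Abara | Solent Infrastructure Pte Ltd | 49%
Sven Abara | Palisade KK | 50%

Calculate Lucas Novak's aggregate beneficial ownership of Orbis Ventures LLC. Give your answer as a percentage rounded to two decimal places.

46.78%

Lucas reaches Orbis along 3 paths.
Via Crestway: 35% × 44% = 15.4%.
Via Kestrel: 73% × 40% = 29.2%.
Via Crestway → Solent: 35% × 39% × 16% = 2.184%.
Total: 15.4% + 29.2% + 2.184% = 46.784%.
Rounded: 46.78%.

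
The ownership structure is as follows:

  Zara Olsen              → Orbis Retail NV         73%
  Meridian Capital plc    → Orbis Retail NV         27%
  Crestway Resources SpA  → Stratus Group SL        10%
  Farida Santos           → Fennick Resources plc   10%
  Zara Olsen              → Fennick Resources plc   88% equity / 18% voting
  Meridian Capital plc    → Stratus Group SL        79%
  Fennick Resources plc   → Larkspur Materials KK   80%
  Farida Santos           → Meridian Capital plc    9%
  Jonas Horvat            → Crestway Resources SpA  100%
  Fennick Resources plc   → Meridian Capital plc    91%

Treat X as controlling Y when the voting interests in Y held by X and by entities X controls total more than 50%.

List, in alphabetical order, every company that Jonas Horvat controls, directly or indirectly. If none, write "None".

Crestway Resources SpA

Jonas holds 100% of Crestway, so Jonas controls Crestway.
No other company's threshold is met.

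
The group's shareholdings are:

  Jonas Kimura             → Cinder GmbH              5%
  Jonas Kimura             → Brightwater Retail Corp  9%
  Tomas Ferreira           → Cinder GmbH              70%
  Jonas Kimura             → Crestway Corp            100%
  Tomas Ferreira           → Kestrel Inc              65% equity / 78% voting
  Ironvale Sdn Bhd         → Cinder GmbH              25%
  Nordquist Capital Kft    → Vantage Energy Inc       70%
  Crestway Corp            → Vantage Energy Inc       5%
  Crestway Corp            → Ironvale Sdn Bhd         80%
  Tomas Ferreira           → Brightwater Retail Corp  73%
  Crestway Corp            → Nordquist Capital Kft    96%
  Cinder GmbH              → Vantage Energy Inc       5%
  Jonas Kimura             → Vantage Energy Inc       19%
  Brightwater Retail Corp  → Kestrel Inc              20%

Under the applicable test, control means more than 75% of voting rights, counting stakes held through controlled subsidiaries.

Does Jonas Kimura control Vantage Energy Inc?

Jonas holds 100% of Crestway, so Jonas controls Crestway.
Crestway holds 96% of Nordquist, so Jonas controls Nordquist.
Nordquist and Jonas and Crestway together hold 70% + 19% + 5% = 94% of Vantage, so Jonas controls Vantage.

Yes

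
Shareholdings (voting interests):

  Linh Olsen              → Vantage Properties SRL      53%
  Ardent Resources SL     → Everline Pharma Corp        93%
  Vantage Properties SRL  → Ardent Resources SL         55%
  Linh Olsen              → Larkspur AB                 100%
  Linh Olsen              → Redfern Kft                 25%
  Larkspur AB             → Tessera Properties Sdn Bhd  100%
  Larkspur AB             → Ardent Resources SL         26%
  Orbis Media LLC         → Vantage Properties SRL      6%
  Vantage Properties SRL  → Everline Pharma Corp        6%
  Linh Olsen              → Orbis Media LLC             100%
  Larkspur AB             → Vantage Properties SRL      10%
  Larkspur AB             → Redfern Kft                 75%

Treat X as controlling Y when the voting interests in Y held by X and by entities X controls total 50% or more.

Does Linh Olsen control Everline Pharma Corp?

Yes

Linh holds 100% of Orbis, so Linh controls Orbis.
Linh holds 100% of Larkspur, so Linh controls Larkspur.
Linh and Orbis and Larkspur together hold 53% + 6% + 10% = 69% of Vantage, so Linh controls Vantage.
Vantage and Larkspur together hold 55% + 26% = 81% of Ardent, so Linh controls Ardent.
Ardent and Vantage together hold 93% + 6% = 99% of Everline, so Linh controls Everline.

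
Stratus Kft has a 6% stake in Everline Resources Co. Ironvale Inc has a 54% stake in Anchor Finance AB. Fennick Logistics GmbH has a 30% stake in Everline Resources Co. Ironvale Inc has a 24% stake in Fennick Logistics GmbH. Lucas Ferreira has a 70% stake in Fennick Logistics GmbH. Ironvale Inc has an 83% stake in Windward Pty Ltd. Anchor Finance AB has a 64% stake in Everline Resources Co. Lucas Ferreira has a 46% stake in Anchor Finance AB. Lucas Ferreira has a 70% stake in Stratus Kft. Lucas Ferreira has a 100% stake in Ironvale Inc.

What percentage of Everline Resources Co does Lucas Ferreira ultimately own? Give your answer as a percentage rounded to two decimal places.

96.40%

Lucas reaches Everline along 5 paths.
Via Fennick: 70% × 30% = 21%.
Via Ironvale → Fennick: 100% × 24% × 30% = 7.2%.
Via Stratus: 70% × 6% = 4.2%.
Via Ironvale → Anchor: 100% × 54% × 64% = 34.56%.
Via Anchor: 46% × 64% = 29.44%.
Total: 21% + 7.2% + 4.2% + 34.56% + 29.44% = 96.4%.
Rounded: 96.40%.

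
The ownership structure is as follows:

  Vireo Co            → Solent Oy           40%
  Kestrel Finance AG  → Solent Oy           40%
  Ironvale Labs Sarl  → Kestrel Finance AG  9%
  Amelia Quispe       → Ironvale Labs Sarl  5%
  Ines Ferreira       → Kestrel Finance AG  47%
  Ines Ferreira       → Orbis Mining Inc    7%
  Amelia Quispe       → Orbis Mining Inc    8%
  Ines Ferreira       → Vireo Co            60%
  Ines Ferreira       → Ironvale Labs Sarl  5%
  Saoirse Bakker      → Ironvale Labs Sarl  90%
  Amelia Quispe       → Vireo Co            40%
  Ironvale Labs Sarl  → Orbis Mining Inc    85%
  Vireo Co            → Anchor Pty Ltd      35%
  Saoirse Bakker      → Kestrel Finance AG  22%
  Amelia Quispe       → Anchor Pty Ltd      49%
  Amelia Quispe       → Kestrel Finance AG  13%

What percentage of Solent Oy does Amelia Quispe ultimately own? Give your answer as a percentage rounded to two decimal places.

21.38%

Amelia reaches Solent along 3 paths.
Via Vireo: 40% × 40% = 16%.
Via Ironvale → Kestrel: 5% × 9% × 40% = 0.18%.
Via Kestrel: 13% × 40% = 5.2%.
Total: 16% + 0.18% + 5.2% = 21.38%.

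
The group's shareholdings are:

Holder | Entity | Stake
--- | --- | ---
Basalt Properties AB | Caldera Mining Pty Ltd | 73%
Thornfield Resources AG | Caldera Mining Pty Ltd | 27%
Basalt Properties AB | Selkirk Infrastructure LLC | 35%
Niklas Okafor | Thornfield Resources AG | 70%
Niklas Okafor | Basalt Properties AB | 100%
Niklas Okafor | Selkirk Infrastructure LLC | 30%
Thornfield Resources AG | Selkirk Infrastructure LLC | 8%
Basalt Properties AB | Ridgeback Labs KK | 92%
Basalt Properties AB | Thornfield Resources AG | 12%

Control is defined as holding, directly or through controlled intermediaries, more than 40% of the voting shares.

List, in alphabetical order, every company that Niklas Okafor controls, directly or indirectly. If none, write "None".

Basalt Properties AB, Caldera Mining Pty Ltd, Ridgeback Labs KK, Selkirk Infrastructure LLC, Thornfield Resources AG

Niklas holds 100% of Basalt, so Niklas controls Basalt.
Niklas and Basalt together hold 70% + 12% = 82% of Thornfield, so Niklas controls Thornfield.
Basalt holds 92% of Ridgeback, so Niklas controls Ridgeback.
Thornfield and Basalt together hold 27% + 73% = 100% of Caldera, so Niklas controls Caldera.
Thornfield and Basalt and Niklas together hold 8% + 35% + 30% = 73% of Selkirk, so Niklas controls Selkirk.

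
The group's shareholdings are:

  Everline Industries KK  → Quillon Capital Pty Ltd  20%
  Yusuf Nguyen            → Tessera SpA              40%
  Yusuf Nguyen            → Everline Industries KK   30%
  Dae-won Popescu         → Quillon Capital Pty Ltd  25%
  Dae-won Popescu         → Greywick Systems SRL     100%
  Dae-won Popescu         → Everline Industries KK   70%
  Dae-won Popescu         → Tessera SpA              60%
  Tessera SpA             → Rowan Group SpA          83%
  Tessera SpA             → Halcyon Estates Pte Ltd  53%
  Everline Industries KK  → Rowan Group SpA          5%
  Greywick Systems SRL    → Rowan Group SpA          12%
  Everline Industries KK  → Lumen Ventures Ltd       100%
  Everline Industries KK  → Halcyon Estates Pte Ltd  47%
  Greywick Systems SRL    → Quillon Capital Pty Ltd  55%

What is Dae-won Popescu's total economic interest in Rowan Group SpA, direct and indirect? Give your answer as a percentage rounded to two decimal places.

65.30%

Dae-won reaches Rowan along 3 paths.
Via Everline: 70% × 5% = 3.5%.
Via Tessera: 60% × 83% = 49.8%.
Via Greywick: 100% × 12% = 12%.
Total: 3.5% + 49.8% + 12% = 65.3%.
Rounded: 65.30%.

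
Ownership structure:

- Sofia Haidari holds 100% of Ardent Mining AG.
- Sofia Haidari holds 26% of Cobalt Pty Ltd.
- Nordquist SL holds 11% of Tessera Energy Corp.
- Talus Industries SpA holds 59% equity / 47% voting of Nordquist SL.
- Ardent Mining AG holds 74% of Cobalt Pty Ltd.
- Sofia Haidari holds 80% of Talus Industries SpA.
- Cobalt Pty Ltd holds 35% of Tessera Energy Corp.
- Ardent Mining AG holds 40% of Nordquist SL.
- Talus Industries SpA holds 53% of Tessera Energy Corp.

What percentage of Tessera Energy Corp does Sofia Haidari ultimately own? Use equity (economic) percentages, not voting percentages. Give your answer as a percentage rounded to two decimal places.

86.99%

Sofia reaches Tessera along 5 paths.
Via Talus: 80% × 53% = 42.4%.
Via Ardent → Cobalt: 100% × 74% × 35% = 25.9%.
Via Cobalt: 26% × 35% = 9.1%.
Via Ardent → Nordquist: 100% × 40% × 11% = 4.4%.
Via Talus → Nordquist: 80% × 59% × 11% = 5.192%.
Total: 42.4% + 25.9% + 9.1% + 4.4% + 5.192% = 86.992%.
Rounded: 86.99%.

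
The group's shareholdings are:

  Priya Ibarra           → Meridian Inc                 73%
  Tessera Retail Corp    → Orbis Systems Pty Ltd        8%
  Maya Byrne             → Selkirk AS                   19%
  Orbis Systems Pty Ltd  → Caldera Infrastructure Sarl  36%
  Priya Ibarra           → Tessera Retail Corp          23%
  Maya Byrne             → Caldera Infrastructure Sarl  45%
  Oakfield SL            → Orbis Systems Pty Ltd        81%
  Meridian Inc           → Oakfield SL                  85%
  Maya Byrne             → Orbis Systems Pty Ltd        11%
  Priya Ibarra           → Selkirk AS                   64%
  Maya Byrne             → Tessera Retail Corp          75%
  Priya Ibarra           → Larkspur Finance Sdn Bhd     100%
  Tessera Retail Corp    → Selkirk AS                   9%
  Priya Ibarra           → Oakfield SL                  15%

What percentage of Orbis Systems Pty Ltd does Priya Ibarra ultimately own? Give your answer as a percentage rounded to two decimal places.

64.25%

Priya reaches Orbis along 3 paths.
Via Oakfield: 15% × 81% = 12.15%.
Via Meridian → Oakfield: 73% × 85% × 81% = 50.2605%.
Via Tessera: 23% × 8% = 1.84%.
Total: 12.15% + 50.2605% + 1.84% = 64.2505%.
Rounded: 64.25%.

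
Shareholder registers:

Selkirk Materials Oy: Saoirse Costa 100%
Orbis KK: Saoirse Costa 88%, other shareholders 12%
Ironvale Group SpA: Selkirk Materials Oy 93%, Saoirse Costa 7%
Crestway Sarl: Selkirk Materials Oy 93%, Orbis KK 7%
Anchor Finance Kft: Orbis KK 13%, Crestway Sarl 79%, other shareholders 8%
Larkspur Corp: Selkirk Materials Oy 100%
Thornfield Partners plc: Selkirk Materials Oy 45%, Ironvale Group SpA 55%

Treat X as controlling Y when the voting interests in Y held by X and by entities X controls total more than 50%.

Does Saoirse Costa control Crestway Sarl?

Saoirse holds 100% of Selkirk, so Saoirse controls Selkirk.
Saoirse holds 88% of Orbis, so Saoirse controls Orbis.
Selkirk and Orbis together hold 93% + 7% = 100% of Crestway, so Saoirse controls Crestway.

Yes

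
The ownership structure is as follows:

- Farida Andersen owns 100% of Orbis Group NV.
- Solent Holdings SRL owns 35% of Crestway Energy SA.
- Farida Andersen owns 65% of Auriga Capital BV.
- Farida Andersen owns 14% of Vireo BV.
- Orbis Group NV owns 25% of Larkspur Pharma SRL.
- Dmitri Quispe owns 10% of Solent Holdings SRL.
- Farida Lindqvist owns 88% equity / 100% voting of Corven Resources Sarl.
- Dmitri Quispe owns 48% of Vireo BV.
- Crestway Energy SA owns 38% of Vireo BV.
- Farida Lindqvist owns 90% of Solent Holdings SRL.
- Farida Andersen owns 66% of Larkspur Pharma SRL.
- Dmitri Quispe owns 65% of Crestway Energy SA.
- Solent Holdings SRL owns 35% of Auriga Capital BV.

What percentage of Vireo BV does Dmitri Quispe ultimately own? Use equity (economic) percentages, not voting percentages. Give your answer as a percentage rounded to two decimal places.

74.03%

Dmitri reaches Vireo along 3 paths.
Direct stake: 48% = 48%.
Via Solent → Crestway: 10% × 35% × 38% = 1.33%.
Via Crestway: 65% × 38% = 24.7%.
Total: 48% + 1.33% + 24.7% = 74.03%.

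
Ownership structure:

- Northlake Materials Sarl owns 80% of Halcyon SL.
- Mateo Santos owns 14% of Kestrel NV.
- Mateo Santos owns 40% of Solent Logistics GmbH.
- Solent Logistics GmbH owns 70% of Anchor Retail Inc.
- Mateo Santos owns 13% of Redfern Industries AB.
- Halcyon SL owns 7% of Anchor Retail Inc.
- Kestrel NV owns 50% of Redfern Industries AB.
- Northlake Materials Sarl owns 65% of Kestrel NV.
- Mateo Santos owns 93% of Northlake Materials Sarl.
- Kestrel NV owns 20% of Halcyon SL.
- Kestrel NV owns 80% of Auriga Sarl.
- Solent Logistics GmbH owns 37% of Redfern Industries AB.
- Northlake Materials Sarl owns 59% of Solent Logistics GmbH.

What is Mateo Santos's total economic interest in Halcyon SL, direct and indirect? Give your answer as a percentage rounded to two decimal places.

89.29%

Mateo reaches Halcyon along 3 paths.
Via Northlake: 93% × 80% = 74.4%.
Via Kestrel: 14% × 20% = 2.8%.
Via Northlake → Kestrel: 93% × 65% × 20% = 12.09%.
Total: 74.4% + 2.8% + 12.09% = 89.29%.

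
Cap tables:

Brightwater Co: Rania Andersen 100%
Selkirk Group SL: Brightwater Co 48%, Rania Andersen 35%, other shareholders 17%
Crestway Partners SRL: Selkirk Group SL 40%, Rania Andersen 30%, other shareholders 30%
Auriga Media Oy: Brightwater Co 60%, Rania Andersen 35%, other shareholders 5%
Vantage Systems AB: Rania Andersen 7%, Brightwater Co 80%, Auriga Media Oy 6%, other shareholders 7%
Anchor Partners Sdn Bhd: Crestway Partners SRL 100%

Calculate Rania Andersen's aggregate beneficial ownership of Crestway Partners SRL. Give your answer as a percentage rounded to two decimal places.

Rania reaches Crestway along 3 paths.
Via Brightwater → Selkirk: 100% × 48% × 40% = 19.2%.
Via Selkirk: 35% × 40% = 14%.
Direct stake: 30% = 30%.
Total: 19.2% + 14% + 30% = 63.2%.
Rounded: 63.20%.

63.20%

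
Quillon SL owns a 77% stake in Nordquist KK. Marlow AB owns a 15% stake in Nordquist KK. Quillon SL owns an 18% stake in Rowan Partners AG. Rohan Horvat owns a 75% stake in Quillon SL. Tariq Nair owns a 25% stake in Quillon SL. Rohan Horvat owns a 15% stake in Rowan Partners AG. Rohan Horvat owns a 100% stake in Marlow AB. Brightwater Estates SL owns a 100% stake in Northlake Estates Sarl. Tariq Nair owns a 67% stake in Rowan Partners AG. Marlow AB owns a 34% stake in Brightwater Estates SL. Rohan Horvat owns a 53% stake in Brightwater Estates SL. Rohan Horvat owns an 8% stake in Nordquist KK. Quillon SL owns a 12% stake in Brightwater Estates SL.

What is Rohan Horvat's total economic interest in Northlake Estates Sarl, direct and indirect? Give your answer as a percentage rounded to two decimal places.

Rohan reaches Northlake along 3 paths.
Via Marlow → Brightwater: 100% × 34% × 100% = 34%.
Via Brightwater: 53% × 100% = 53%.
Via Quillon → Brightwater: 75% × 12% × 100% = 9%.
Total: 34% + 53% + 9% = 96%.
Rounded: 96.00%.

96.00%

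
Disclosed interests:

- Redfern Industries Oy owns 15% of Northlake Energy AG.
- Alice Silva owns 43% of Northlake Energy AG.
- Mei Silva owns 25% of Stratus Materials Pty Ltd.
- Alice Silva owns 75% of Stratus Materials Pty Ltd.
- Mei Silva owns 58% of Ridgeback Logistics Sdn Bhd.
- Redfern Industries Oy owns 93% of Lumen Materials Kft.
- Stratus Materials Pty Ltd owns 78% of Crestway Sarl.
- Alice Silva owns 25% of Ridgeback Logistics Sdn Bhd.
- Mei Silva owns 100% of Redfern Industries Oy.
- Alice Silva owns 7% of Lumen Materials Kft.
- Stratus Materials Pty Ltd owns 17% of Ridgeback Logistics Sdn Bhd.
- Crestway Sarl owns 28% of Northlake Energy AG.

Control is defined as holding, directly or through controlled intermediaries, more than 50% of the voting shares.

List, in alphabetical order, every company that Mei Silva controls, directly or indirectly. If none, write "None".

Lumen Materials Kft, Redfern Industries Oy, Ridgeback Logistics Sdn Bhd

Mei holds 100% of Redfern, so Mei controls Redfern.
Mei holds 58% of Ridgeback, so Mei controls Ridgeback.
Redfern holds 93% of Lumen, so Mei controls Lumen.
No other company's threshold is met.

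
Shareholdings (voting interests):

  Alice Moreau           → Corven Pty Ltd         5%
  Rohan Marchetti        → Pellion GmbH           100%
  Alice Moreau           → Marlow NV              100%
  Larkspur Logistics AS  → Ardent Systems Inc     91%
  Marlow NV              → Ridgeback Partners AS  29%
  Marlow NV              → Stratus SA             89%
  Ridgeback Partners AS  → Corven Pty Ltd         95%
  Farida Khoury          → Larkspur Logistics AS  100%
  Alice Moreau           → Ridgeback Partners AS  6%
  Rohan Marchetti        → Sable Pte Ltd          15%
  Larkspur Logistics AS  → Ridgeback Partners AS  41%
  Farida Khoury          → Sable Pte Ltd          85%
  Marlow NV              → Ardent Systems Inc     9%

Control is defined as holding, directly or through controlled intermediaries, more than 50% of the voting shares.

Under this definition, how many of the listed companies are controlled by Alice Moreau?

Alice holds 100% of Marlow, so Alice controls Marlow.
Marlow holds 89% of Stratus, so Alice controls Stratus.
No other company's threshold is met.
Alice controls 2 companies.

2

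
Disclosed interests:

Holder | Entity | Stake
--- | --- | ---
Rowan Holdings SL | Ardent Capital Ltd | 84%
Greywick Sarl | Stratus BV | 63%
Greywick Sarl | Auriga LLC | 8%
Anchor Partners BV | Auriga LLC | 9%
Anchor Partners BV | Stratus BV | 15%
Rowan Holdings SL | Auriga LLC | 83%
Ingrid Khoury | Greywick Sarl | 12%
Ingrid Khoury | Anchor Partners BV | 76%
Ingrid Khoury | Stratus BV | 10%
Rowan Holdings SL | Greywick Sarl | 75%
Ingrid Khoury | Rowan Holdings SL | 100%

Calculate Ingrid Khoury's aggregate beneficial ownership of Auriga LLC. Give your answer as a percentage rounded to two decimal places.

96.80%

Ingrid reaches Auriga along 4 paths.
Via Anchor: 76% × 9% = 6.84%.
Via Greywick: 12% × 8% = 0.96%.
Via Rowan → Greywick: 100% × 75% × 8% = 6%.
Via Rowan: 100% × 83% = 83%.
Total: 6.84% + 0.96% + 6% + 83% = 96.8%.
Rounded: 96.80%.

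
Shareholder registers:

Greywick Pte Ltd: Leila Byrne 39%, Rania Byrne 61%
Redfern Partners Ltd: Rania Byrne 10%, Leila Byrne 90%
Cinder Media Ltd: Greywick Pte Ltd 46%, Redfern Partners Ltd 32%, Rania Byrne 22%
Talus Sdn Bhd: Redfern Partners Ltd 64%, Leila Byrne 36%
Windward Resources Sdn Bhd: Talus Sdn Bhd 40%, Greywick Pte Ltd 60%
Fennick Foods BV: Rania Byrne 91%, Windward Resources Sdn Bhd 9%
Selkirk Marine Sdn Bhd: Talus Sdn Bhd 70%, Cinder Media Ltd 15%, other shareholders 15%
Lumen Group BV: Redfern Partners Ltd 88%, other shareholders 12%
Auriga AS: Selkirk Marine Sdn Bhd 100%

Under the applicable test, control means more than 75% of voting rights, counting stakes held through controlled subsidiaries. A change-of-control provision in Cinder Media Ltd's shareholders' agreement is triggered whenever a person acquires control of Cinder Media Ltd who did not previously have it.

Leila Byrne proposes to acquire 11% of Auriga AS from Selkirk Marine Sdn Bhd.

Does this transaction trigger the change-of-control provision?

No

The purchase adds only to Leila's holdings (Selkirk's stake shrinks), so Leila is the only person who could newly come to control Cinder.
Leila holds 90% of Redfern, so Leila controls Redfern.
Redfern and Leila together hold 64% + 36% = 100% of Talus, so Leila controls Talus.
Redfern holds 88% of Lumen, so Leila controls Lumen.
In Cinder, Leila's side holds only 32%, not > 75%.
So before the transaction, Leila does not control Cinder.
After the purchase, Leila holds 11% of Auriga directly, and Selkirk's stake falls to 89%.
Leila's side now holds 11% of Auriga, not > 75%, so Leila still does not control Auriga.
After the transaction, Leila's side holds 32% of Cinder, not > 75%, so Leila still does not control Cinder.
No new person acquires control, so the clause is not triggered.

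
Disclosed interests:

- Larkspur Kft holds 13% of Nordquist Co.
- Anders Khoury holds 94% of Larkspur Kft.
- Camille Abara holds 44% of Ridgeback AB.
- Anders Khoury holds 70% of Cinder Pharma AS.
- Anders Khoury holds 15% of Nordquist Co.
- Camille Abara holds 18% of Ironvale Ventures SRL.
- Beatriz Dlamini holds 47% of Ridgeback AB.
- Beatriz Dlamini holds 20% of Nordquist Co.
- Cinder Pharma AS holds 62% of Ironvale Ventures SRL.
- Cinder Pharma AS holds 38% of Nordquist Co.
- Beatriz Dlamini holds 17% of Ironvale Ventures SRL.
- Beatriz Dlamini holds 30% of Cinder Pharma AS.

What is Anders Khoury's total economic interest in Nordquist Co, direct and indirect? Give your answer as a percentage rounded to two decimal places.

Anders reaches Nordquist along 3 paths.
Via Larkspur: 94% × 13% = 12.22%.
Via Cinder: 70% × 38% = 26.6%.
Direct stake: 15% = 15%.
Total: 12.22% + 26.6% + 15% = 53.82%.

53.82%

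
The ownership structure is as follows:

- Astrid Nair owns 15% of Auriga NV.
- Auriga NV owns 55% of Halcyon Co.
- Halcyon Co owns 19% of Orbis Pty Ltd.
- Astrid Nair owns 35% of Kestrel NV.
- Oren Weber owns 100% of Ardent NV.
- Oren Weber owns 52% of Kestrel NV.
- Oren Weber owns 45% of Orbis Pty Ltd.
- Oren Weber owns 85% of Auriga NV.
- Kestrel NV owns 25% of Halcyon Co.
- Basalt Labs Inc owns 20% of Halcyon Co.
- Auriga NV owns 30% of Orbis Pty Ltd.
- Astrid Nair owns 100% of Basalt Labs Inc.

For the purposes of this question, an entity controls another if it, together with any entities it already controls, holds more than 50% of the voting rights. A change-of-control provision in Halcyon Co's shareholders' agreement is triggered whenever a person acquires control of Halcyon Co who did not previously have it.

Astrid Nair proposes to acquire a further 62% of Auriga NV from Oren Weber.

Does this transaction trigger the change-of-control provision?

Yes

The purchase adds only to Astrid's holdings (Oren's stake shrinks), so Astrid is the only person who could newly come to control Halcyon.
Astrid holds 100% of Basalt, so Astrid controls Basalt.
In Halcyon, Astrid's side holds only 20%, not > 50%.
So before the transaction, Astrid does not control Halcyon.
After the purchase, Astrid's direct stake in Auriga rises to 15% + 62% = 77%, and Oren's stake falls to 23%.
Astrid holds 77% of Auriga, so Astrid controls Auriga.
Basalt and Auriga together hold 20% + 55% = 75% of Halcyon, so Astrid controls Halcyon.
Astrid did not control Halcyon before and does after, so the clause is triggered.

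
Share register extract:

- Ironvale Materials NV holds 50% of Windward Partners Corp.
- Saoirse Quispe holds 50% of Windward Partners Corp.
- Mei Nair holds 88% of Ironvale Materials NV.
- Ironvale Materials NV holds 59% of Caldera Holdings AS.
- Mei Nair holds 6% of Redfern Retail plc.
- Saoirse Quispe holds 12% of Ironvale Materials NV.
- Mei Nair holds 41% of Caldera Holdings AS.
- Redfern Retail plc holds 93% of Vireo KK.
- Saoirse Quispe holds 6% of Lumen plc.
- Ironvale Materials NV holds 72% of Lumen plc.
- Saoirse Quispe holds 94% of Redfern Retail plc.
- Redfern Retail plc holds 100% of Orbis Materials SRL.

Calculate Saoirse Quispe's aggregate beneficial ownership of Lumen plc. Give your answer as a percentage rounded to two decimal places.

Saoirse reaches Lumen along 2 paths.
Via Ironvale: 12% × 72% = 8.64%.
Direct stake: 6% = 6%.
Total: 8.64% + 6% = 14.64%.

14.64%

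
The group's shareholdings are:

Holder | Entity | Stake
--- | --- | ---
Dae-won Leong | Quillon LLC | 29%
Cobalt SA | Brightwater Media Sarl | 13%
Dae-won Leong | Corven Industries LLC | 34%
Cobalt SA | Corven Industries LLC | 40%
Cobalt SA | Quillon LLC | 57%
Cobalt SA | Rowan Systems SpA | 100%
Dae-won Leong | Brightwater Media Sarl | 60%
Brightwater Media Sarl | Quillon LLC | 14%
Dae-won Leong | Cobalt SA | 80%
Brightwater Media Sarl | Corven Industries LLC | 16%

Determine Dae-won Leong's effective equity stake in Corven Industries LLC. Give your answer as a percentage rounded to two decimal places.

Dae-won reaches Corven along 4 paths.
Via Cobalt → Brightwater: 80% × 13% × 16% = 1.664%.
Via Brightwater: 60% × 16% = 9.6%.
Direct stake: 34% = 34%.
Via Cobalt: 80% × 40% = 32%.
Total: 1.664% + 9.6% + 34% + 32% = 77.264%.
Rounded: 77.26%.

77.26%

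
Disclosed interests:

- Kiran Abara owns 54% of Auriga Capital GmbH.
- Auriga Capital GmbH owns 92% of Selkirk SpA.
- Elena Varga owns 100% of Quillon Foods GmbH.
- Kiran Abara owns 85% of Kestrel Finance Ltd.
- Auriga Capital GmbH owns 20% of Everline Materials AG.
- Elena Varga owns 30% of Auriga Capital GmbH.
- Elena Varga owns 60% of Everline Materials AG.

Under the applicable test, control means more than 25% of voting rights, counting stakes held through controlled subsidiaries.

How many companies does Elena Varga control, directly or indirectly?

4

Elena holds 100% of Quillon, so Elena controls Quillon.
Elena holds 30% of Auriga, so Elena controls Auriga.
Auriga holds 92% of Selkirk, so Elena controls Selkirk.
Auriga and Elena together hold 20% + 60% = 80% of Everline, so Elena controls Everline.
No other company's threshold is met.
Elena controls 4 companies.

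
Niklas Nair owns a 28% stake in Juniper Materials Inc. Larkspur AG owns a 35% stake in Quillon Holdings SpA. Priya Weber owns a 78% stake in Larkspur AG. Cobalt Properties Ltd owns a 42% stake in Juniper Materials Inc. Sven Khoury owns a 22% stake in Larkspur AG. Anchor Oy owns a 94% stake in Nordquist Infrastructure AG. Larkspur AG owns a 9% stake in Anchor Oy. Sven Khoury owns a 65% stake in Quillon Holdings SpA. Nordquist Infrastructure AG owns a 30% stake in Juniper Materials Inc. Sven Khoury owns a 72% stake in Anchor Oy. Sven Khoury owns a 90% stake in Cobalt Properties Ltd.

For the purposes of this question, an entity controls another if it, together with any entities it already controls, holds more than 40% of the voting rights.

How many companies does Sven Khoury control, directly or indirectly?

5

Sven holds 90% of Cobalt, so Sven controls Cobalt.
Sven holds 65% of Quillon, so Sven controls Quillon.
Sven holds 72% of Anchor, so Sven controls Anchor.
Anchor holds 94% of Nordquist, so Sven controls Nordquist.
Nordquist and Cobalt together hold 30% + 42% = 72% of Juniper, so Sven controls Juniper.
No other company's threshold is met.
Sven controls 5 companies.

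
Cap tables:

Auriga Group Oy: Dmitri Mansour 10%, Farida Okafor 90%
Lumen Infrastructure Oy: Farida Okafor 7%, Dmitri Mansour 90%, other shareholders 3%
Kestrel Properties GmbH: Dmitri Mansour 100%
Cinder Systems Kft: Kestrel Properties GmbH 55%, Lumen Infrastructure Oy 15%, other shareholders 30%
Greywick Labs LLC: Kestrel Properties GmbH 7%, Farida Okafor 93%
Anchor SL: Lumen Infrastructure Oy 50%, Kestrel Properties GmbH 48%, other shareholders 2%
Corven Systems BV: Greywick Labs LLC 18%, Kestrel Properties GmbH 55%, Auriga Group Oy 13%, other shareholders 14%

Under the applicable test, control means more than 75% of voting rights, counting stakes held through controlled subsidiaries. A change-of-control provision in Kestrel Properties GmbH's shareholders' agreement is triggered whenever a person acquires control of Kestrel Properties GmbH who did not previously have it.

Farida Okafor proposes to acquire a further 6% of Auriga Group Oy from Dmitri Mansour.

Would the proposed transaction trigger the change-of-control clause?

No

The purchase adds only to Farida's holdings (Dmitri's stake shrinks), so Farida is the only person who could newly come to control Kestrel.
Farida holds 90% of Auriga, so Farida controls Auriga.
Farida holds 93% of Greywick, so Farida controls Greywick.
Neither Farida nor any entity Farida controls holds any voting interest in Kestrel.
So before the transaction, Farida does not control Kestrel.
After the purchase, Farida's direct stake in Auriga rises to 90% + 6% = 96%, and Dmitri's stake falls to 4%.
Farida holds 96% of Auriga, so Farida controls Auriga.
After the transaction, neither Farida nor any entity Farida controls holds a voting interest in Kestrel, so Farida still does not control it.
No new person acquires control, so the clause is not triggered.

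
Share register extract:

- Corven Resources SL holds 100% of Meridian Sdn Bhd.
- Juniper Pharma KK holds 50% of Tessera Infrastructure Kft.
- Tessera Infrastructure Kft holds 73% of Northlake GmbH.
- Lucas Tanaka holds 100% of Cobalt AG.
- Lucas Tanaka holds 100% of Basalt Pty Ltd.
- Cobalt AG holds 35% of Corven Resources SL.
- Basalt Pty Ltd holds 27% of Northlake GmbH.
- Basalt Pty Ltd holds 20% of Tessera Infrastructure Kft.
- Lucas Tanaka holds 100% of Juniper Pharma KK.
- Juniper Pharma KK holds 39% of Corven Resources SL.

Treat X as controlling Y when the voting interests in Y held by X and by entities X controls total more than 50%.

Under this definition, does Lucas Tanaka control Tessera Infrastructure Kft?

Lucas holds 100% of Basalt, so Lucas controls Basalt.
Lucas holds 100% of Juniper, so Lucas controls Juniper.
Basalt and Juniper together hold 20% + 50% = 70% of Tessera, so Lucas controls Tessera.

Yes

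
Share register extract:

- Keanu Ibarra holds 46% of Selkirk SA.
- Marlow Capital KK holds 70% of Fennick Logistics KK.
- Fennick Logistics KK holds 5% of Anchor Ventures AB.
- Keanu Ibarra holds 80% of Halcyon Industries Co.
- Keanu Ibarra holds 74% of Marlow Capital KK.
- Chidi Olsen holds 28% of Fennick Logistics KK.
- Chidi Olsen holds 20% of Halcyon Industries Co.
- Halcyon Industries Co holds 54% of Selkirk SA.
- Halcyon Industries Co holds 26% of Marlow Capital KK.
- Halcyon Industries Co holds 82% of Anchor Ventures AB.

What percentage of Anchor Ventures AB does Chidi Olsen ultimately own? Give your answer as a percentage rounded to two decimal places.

17.98%

Chidi reaches Anchor along 3 paths.
Via Fennick: 28% × 5% = 1.4%.
Via Halcyon → Marlow → Fennick: 20% × 26% × 70% × 5% = 0.182%.
Via Halcyon: 20% × 82% = 16.4%.
Total: 1.4% + 0.182% + 16.4% = 17.982%.
Rounded: 17.98%.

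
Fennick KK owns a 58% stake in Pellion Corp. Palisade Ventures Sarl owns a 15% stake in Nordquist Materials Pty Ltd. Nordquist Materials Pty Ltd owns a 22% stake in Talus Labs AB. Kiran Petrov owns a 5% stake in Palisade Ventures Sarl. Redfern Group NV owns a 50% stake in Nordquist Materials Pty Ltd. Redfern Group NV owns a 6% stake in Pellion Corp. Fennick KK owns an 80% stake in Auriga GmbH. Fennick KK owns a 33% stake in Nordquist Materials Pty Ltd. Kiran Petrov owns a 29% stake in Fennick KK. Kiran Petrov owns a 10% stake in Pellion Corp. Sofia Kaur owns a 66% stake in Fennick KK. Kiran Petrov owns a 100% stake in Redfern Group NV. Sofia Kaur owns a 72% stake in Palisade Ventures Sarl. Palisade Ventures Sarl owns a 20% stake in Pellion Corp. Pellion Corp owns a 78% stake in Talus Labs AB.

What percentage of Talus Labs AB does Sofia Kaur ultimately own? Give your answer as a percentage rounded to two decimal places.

48.26%

Sofia reaches Talus along 4 paths.
Via Fennick → Pellion: 66% × 58% × 78% = 29.8584%.
Via Palisade → Pellion: 72% × 20% × 78% = 11.232%.
Via Fennick → Nordquist: 66% × 33% × 22% = 4.7916%.
Via Palisade → Nordquist: 72% × 15% × 22% = 2.376%.
Total: 29.8584% + 11.232% + 4.7916% + 2.376% = 48.258%.
Rounded: 48.26%.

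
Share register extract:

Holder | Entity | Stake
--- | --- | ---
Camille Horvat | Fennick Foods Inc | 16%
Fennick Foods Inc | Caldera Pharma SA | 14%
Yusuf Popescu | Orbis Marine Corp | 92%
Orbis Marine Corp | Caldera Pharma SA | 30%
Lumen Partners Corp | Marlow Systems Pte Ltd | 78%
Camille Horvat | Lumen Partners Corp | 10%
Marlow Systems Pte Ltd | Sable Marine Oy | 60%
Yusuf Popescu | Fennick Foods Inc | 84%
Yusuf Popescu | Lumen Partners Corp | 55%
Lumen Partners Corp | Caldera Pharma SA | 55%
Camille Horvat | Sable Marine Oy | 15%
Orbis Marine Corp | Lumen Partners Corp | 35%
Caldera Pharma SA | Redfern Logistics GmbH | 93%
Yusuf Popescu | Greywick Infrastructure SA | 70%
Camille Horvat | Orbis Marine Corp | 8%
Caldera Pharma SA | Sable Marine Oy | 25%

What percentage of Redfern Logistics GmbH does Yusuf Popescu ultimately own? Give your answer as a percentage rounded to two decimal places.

81.21%

Yusuf reaches Redfern along 4 paths.
Via Lumen → Caldera: 55% × 55% × 93% = 28.1325%.
Via Orbis → Lumen → Caldera: 92% × 35% × 55% × 93% = 16.4703%.
Via Fennick → Caldera: 84% × 14% × 93% = 10.9368%.
Via Orbis → Caldera: 92% × 30% × 93% = 25.668%.
Total: 28.1325% + 16.4703% + 10.9368% + 25.668% = 81.2076%.
Rounded: 81.21%.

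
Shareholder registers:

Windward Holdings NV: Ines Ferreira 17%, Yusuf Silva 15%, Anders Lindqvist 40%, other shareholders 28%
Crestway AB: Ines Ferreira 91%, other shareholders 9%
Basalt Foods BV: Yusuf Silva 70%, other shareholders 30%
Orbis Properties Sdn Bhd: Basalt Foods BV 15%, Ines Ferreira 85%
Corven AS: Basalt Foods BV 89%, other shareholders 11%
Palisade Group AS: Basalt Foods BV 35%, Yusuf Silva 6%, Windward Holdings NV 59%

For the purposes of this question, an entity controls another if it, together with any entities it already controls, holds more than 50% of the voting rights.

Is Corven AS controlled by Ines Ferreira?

Ines holds 91% of Crestway, so Ines controls Crestway.
Ines holds 85% of Orbis, so Ines controls Orbis.
Neither Ines nor any entity Ines controls holds any voting interest in Corven.
So Ines does not control Corven.

No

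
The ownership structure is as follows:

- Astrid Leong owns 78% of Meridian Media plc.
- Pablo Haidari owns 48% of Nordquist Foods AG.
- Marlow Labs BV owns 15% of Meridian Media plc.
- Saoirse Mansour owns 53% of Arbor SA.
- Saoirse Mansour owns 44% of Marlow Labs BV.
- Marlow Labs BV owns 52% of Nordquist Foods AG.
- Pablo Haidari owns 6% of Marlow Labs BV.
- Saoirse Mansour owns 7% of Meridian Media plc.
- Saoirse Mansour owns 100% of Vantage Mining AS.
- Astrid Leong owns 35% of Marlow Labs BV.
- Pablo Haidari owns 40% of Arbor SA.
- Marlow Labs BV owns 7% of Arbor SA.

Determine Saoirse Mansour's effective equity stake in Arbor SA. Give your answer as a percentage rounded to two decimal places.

56.08%

Saoirse reaches Arbor along 2 paths.
Direct stake: 53% = 53%.
Via Marlow: 44% × 7% = 3.08%.
Total: 53% + 3.08% = 56.08%.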